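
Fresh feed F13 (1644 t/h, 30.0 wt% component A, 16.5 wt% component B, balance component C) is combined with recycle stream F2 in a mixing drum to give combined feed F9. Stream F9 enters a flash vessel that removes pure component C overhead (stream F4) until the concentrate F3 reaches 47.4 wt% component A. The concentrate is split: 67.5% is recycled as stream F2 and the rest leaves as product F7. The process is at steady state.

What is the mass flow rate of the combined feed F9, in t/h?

3805 t/h

Overall component A balance (none leaves overhead): component A in fresh feed = component A in product, i.e. 1644×0.300 = (1−0.675)·F3·0.474.
F3 = 493.2/(0.474×0.325) = 3201.6 t/h.
Recycle F2 = 0.675×3201.6 = 2161.1 t/h.
Combined feed F9 = 1644 + 2161.1 = 3805.1 t/h.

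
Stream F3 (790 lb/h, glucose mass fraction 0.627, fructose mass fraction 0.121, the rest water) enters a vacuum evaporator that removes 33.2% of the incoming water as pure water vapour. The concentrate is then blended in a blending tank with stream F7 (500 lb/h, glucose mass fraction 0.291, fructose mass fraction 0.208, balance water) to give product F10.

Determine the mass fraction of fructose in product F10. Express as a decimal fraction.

Vapour removed = 0.332×0.252×790 = 66.095 lb/h; concentrate = 723.91 lb/h.
fructose reaching the mixer = 95.59 (from concentrate) + 500×0.208 = 199.59 lb/h.
Product flow = 723.91 + 500 = 1223.9 lb/h; fructose fraction = 0.163.

0.163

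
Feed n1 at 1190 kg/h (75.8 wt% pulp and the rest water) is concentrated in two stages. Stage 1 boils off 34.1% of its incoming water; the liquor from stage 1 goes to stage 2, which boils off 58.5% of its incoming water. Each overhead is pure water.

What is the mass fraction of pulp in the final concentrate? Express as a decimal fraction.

water in feed = 1190×0.242 = 287.98 kg/h.
After stage 1: water left = (1−0.341)×287.98 = 189.78; stream total = 1091.8 kg/h.
After stage 2: water left = (1−0.585)×189.78 = 78.758; final concentrate = 980.78 kg/h.
pulp fraction = 902.02/980.78 = 0.9197.

0.9197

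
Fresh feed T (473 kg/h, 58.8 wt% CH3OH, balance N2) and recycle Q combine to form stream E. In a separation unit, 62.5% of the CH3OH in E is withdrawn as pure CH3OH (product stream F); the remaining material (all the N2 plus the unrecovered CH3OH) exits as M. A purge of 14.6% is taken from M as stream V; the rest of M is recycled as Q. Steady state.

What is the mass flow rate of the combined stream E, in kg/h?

1744 kg/h

N2 enters only via T and leaves only via the purge: 473×0.412 = 0.146×(N2 in M), and the separation unit passes all N2, so N2 in E = N2 in M = 1334.8 kg/h.
CH3OH in E: m_A = 473×0.588 + (1−0.146)·(1−0.625)·m_A, so m_A = 278.12/0.6798 = 409.16 kg/h.
E = 409.16 + 1334.8 = 1743.9 kg/h.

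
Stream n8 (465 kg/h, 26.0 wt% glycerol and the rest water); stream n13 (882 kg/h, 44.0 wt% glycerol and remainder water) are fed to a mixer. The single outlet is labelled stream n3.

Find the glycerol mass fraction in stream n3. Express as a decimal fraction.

Total flow out = 465 + 882 = 1347 kg/h.
glycerol in = 465×0.260 + 882×0.440 = 508.98 kg/h.
glycerol mass fraction in n3 = 508.98/1347 = 0.378.

0.378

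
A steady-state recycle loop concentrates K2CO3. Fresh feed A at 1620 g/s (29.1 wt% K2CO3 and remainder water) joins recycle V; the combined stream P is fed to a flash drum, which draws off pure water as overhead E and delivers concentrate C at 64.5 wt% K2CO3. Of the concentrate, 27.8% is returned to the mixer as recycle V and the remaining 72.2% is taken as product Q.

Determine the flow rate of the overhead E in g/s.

Overall K2CO3 balance (none leaves overhead): K2CO3 in fresh feed = K2CO3 in product, i.e. 1620×0.291 = (1−0.278)·C·0.645.
C = 471.42/(0.645×0.722) = 1012.3 g/s.
Recycle V = 0.278×1012.3 = 281.42 g/s.
Combined feed P = 1620 + 281.42 = 1901.4 g/s.
Overhead E = P − C = 1901.4 − 1012.3 = 889.12 g/s.

889.1 g/s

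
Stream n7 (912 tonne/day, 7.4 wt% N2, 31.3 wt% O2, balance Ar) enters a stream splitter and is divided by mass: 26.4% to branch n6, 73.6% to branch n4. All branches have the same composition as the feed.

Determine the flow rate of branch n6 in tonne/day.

Branch n6 flow = 0.264×912 = 240.77 tonne/day.

240.8 tonne/day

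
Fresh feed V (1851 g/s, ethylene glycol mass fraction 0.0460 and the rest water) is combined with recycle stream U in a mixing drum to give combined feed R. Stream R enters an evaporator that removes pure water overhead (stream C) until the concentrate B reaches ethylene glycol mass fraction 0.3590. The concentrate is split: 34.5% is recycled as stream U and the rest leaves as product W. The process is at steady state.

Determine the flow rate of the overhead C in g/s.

Overall ethylene glycol balance (none leaves overhead): ethylene glycol in fresh feed = ethylene glycol in product, i.e. 1851×0.046 = (1−0.345)·B·0.359.
B = 85.146/(0.359×0.655) = 362.1 g/s.
Recycle U = 0.345×362.1 = 124.92 g/s.
Combined feed R = 1851 + 124.92 = 1975.9 g/s.
Overhead C = R − B = 1975.9 − 362.1 = 1613.8 g/s.

1614 g/s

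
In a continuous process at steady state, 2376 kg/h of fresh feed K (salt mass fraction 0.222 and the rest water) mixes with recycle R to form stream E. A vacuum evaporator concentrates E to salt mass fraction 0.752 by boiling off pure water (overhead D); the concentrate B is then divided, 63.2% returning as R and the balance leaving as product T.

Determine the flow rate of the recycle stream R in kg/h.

1205 kg/h

Overall salt balance (none leaves overhead): salt in fresh feed = salt in product, i.e. 2376×0.222 = (1−0.632)·B·0.752.
B = 527.47/(0.752×0.368) = 1906 kg/h.
Recycle R = 0.632×1906 = 1204.6 kg/h.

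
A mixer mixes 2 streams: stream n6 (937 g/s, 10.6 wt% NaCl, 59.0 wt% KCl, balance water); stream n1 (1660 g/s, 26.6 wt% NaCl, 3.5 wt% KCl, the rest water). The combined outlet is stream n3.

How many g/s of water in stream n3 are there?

1445 g/s

water out = water in = 937×0.304 + 1660×0.699 = 1445.2 g/s.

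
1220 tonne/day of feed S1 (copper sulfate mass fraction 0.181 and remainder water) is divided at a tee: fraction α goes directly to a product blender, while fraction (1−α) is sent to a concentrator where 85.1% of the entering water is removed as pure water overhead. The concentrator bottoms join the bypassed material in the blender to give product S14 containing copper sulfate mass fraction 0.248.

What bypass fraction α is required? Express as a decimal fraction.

All 1220×0.181 = 220.82 tonne/day of copper sulfate reaches S14, so S14 = 220.82/0.248 = 890.4 tonne/day and vapour = 329.6 tonne/day.
The evaporator receives (1−α)·1220 of feed at 0.819 water and removes 0.851 of that water:
0.851×0.819×(1−α)×1220 = 329.6
(1−α) = 329.6/850.3 = 0.3876;  α = 0.6124.

0.612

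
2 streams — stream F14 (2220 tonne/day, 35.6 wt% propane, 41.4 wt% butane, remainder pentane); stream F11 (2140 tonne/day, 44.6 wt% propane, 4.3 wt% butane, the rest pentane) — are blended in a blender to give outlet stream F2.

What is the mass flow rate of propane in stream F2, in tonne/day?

propane out = propane in = 2220×0.356 + 2140×0.446 = 1744.8 tonne/day.

1745 tonne/day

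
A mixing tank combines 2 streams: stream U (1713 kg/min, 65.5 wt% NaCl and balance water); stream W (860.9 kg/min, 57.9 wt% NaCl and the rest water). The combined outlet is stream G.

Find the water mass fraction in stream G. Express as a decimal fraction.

0.3704

Total flow out = 1713 + 860.9 = 2573.9 kg/min.
water in = 1713×0.345 + 860.9×0.421 = 953.42 kg/min.
water mass fraction in G = 953.42/2573.9 = 0.3704.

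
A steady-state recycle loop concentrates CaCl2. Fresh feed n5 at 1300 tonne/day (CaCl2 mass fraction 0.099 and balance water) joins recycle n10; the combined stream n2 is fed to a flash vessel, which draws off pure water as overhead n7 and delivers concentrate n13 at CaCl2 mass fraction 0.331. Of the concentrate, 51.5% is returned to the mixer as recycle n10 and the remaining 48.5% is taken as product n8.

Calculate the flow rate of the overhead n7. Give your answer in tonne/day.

911.2 tonne/day

Overall CaCl2 balance (none leaves overhead): CaCl2 in fresh feed = CaCl2 in product, i.e. 1300×0.099 = (1−0.515)·n13·0.331.
n13 = 128.7/(0.331×0.485) = 801.69 tonne/day.
Recycle n10 = 0.515×801.69 = 412.87 tonne/day.
Combined feed n2 = 1300 + 412.87 = 1712.9 tonne/day.
Overhead n7 = n2 − n13 = 1712.9 − 801.69 = 911.18 tonne/day.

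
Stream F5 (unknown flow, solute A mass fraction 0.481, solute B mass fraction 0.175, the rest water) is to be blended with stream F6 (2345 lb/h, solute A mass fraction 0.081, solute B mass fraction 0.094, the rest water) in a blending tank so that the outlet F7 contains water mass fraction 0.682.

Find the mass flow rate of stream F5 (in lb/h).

992.1 lb/h

Let F5 be the unknown flow. Total out = 2345 + F5.
water balance: 1934.6 + 0.344·F5 = 0.682·(2345 + F5)
(0.344 − 0.682)·F5 = 0.682×2345 − 1934.6 = -335.33
F5 = -335.33 / -0.338 = 992.12 lb/h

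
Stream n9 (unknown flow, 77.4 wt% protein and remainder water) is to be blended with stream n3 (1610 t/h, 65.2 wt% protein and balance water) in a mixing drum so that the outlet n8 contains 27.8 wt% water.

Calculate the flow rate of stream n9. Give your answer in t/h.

2167 t/h

Let n9 be the unknown flow. Total out = 1610 + n9.
water balance: 560.28 + 0.226·n9 = 0.278·(1610 + n9)
(0.226 − 0.278)·n9 = 0.278×1610 − 560.28 = -112.7
n9 = -112.7 / -0.052 = 2167.3 t/h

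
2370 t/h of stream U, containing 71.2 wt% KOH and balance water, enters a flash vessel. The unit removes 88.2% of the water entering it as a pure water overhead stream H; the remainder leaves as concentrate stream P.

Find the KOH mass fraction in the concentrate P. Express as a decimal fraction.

0.954

KOH is not removed: 2370×0.712 = 1687.4 t/h of KOH enters P.
water entering = 2370×0.288 = 682.56 t/h; overhead removed = 0.882×682.56 = 602.02 t/h.
Concentrate = 2370 − 602.02 = 1768 t/h.
Mass fraction = 1687.4/1768 = 0.954.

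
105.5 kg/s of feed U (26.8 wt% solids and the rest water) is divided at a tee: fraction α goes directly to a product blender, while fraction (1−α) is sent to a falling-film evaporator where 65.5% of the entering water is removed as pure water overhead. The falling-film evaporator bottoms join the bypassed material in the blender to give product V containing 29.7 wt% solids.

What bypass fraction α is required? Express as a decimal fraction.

All 105.5×0.268 = 28.274 kg/s of solids reaches V, so V = 28.274/0.297 = 95.199 kg/s and vapour = 10.301 kg/s.
The evaporator receives (1−α)·105.5 of feed at 0.732 water and removes 0.655 of that water:
0.655×0.732×(1−α)×105.5 = 10.301
(1−α) = 10.301/50.583 = 0.2037;  α = 0.7963.

0.796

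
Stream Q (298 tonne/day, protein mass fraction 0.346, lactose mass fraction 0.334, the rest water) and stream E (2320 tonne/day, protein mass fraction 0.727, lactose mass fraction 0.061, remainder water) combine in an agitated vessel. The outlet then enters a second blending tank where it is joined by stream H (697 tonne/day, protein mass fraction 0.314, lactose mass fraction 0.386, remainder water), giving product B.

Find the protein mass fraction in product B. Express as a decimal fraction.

Overall, product flow = 3315 tonne/day.
protein in = 298×0.346 + 2320×0.727 + 697×0.314 = 2008.6 tonne/day.
protein fraction in B = 0.606.

0.606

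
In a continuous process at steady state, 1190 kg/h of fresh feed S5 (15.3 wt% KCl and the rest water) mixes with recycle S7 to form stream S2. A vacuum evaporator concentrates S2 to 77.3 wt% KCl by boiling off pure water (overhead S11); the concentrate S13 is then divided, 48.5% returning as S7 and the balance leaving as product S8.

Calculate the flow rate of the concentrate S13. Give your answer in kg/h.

457.4 kg/h

Overall KCl balance (none leaves overhead): KCl in fresh feed = KCl in product, i.e. 1190×0.153 = (1−0.485)·S13·0.773.
S13 = 182.07/(0.773×0.515) = 457.35 kg/h.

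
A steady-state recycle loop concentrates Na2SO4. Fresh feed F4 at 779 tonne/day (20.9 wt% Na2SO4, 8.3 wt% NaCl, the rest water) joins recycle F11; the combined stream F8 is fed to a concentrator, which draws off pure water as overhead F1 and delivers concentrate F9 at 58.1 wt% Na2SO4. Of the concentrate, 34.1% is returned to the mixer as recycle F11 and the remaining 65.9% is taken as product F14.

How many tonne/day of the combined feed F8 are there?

924 tonne/day

Overall Na2SO4 balance (none leaves overhead): Na2SO4 in fresh feed = Na2SO4 in product, i.e. 779×0.209 = (1−0.341)·F9·0.581.
F9 = 162.81/(0.581×0.659) = 425.23 tonne/day.
Recycle F11 = 0.341×425.23 = 145 tonne/day.
Combined feed F8 = 779 + 145 = 924 tonne/day.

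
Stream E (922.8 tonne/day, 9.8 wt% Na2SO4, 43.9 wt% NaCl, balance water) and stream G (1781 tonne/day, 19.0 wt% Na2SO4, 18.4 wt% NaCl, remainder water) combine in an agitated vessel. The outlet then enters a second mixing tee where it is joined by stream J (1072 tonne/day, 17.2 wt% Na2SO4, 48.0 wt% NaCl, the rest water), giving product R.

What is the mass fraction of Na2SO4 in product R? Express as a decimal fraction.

Overall, product flow = 3775.8 tonne/day.
Na2SO4 in = 922.8×0.098 + 1781×0.190 + 1072×0.172 = 613.21 tonne/day.
Na2SO4 fraction in R = 0.162.

0.162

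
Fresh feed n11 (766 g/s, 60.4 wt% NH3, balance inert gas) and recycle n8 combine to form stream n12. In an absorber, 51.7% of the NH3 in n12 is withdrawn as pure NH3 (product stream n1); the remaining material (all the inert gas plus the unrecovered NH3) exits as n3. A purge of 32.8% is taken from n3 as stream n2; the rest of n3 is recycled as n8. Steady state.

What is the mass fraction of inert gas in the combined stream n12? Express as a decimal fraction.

inert gas enters only via n11 and leaves only via the purge: 766×0.396 = 0.328×(inert gas in n3), and the absorber passes all inert gas, so inert gas in n12 = inert gas in n3 = 924.8 g/s.
NH3 in n12: m_A = 766×0.604 + (1−0.328)·(1−0.517)·m_A, so m_A = 462.66/0.6754 = 685 g/s.
n12 = 685 + 924.8 = 1609.8 g/s.
inert gas fraction in n12 = 924.8/1609.8 = 0.5745.

0.5745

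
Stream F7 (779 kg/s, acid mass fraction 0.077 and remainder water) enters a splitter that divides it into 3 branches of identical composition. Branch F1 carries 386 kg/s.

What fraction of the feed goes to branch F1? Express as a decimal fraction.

Fraction to F1 = 386/779 = 0.4955.

0.496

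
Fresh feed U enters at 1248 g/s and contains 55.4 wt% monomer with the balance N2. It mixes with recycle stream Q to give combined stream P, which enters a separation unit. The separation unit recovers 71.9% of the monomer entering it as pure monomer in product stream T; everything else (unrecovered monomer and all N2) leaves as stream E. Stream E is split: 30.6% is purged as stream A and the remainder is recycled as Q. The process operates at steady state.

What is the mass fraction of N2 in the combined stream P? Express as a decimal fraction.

0.6793

N2 enters only via U and leaves only via the purge: 1248×0.446 = 0.306×(N2 in E), and the separation unit passes all N2, so N2 in P = N2 in E = 1819 g/s.
monomer in P: m_A = 1248×0.554 + (1−0.306)·(1−0.719)·m_A, so m_A = 691.39/0.8050 = 858.89 g/s.
P = 858.89 + 1819 = 2677.9 g/s.
N2 fraction in P = 1819/2677.9 = 0.6793.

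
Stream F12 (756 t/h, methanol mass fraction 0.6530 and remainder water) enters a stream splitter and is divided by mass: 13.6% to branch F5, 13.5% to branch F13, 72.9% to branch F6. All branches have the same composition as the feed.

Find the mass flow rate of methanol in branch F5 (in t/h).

Branch F5 total = 0.136×756 = 102.82 t/h.
methanol in F5 = 0.653×102.82 = 67.139 t/h.

67.14 t/h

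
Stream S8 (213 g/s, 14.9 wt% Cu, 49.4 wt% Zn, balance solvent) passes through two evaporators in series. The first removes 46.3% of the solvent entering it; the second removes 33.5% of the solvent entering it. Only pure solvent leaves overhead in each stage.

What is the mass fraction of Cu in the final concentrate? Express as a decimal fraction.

solvent in feed = 213×0.357 = 76.041 g/s.
After stage 1: solvent left = (1−0.463)×76.041 = 40.834; stream total = 177.79 g/s.
After stage 2: solvent left = (1−0.335)×40.834 = 27.155; final concentrate = 164.11 g/s.
Cu fraction = 31.737/164.11 = 0.1934.

0.1934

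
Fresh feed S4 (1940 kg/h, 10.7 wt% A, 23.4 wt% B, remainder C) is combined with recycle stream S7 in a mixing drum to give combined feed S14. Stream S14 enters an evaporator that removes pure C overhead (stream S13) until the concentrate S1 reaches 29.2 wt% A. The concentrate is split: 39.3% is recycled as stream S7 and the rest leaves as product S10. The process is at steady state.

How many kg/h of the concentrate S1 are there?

1171 kg/h

Overall A balance (none leaves overhead): A in fresh feed = A in product, i.e. 1940×0.107 = (1−0.393)·S1·0.292.
S1 = 207.58/(0.292×0.607) = 1171.2 kg/h.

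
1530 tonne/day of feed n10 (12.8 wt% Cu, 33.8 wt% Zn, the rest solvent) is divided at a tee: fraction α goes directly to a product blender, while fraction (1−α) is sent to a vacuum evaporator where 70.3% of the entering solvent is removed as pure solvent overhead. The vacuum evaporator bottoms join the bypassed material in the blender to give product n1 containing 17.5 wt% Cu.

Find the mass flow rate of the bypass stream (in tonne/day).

435.4 tonne/day

All 1530×0.128 = 195.84 tonne/day of Cu reaches n1, so n1 = 195.84/0.175 = 1119.1 tonne/day and vapour = 410.91 tonne/day.
The evaporator receives (1−α)·1530 of feed at 0.534 solvent and removes 0.703 of that solvent:
0.703×0.534×(1−α)×1530 = 410.91
(1−α) = 410.91/574.37 = 0.7154;  α = 0.2846.
Bypass flow = 0.2846×1530 = 435.4 tonne/day.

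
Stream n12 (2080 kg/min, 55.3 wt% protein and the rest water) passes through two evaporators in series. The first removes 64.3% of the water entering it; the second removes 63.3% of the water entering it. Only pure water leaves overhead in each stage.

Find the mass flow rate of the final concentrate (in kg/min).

1272 kg/min

water in feed = 2080×0.447 = 929.76 kg/min.
After stage 1: water left = (1−0.643)×929.76 = 331.92; stream total = 1482.2 kg/min.
After stage 2: water left = (1−0.633)×331.92 = 121.82; final concentrate = 1272.1 kg/min.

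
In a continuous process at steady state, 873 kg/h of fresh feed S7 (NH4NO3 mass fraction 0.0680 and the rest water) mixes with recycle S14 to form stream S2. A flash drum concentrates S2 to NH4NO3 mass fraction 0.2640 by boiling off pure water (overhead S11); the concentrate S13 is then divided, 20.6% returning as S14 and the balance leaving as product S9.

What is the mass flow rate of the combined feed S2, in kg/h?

Overall NH4NO3 balance (none leaves overhead): NH4NO3 in fresh feed = NH4NO3 in product, i.e. 873×0.068 = (1−0.206)·S13·0.264.
S13 = 59.364/(0.264×0.794) = 283.2 kg/h.
Recycle S14 = 0.206×283.2 = 58.34 kg/h.
Combined feed S2 = 873 + 58.34 = 931.34 kg/h.

931.3 kg/h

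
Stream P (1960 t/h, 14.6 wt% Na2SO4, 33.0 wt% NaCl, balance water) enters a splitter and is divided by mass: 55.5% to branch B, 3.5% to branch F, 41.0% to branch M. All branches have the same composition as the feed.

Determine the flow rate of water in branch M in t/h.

Branch M total = 0.410×1960 = 803.6 t/h.
water in M = 0.524×803.6 = 421.09 t/h.

421.1 t/h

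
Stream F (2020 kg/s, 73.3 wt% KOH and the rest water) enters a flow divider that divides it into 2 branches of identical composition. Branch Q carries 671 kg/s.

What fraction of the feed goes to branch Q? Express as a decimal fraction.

Fraction to Q = 671/2020 = 0.3322.

0.332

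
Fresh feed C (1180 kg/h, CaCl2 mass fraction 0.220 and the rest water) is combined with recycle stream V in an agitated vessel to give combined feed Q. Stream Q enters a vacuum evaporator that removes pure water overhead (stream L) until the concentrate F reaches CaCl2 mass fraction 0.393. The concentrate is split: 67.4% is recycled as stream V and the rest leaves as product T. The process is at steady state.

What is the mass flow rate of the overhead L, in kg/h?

519.4 kg/h

Overall CaCl2 balance (none leaves overhead): CaCl2 in fresh feed = CaCl2 in product, i.e. 1180×0.220 = (1−0.674)·F·0.393.
F = 259.6/(0.393×0.326) = 2026.3 kg/h.
Recycle V = 0.674×2026.3 = 1365.7 kg/h.
Combined feed Q = 1180 + 1365.7 = 2545.7 kg/h.
Overhead L = Q − F = 2545.7 − 2026.3 = 519.44 kg/h.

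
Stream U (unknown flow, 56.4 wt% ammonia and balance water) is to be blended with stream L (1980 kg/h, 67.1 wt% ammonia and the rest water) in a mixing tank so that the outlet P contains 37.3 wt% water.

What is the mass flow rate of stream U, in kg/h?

1383 kg/h

Let U be the unknown flow. Total out = 1980 + U.
water balance: 651.42 + 0.436·U = 0.373·(1980 + U)
(0.436 − 0.373)·U = 0.373×1980 − 651.42 = 87.12
U = 87.12 / 0.063 = 1382.9 kg/h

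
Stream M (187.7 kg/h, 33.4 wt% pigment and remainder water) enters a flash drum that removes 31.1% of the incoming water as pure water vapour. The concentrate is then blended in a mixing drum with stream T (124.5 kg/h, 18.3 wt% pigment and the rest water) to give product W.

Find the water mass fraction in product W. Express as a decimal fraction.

Vapour removed = 0.311×0.666×187.7 = 38.878 kg/h; concentrate = 148.82 kg/h.
water reaching the mixer = 86.131 (from concentrate) + 124.5×0.817 = 187.85 kg/h.
Product flow = 148.82 + 124.5 = 273.32 kg/h; water fraction = 0.687.

0.687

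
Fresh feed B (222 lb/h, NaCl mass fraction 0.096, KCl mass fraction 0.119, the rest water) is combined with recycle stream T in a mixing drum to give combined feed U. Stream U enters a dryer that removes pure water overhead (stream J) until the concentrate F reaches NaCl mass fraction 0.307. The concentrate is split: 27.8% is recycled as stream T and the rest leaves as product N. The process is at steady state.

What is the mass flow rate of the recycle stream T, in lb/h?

26.73 lb/h

Overall NaCl balance (none leaves overhead): NaCl in fresh feed = NaCl in product, i.e. 222×0.096 = (1−0.278)·F·0.307.
F = 21.312/(0.307×0.722) = 96.15 lb/h.
Recycle T = 0.278×96.15 = 26.73 lb/h.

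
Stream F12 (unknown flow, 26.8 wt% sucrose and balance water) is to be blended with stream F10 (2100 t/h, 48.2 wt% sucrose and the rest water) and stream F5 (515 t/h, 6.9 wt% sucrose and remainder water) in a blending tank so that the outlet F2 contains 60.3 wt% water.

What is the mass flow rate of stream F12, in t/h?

74.26 t/h

Let F12 be the unknown flow. Total out = 2615 + F12.
water balance: 1567.3 + 0.732·F12 = 0.603·(2615 + F12)
(0.732 − 0.603)·F12 = 0.603×2615 − 1567.3 = 9.58
F12 = 9.58 / 0.129 = 74.264 t/h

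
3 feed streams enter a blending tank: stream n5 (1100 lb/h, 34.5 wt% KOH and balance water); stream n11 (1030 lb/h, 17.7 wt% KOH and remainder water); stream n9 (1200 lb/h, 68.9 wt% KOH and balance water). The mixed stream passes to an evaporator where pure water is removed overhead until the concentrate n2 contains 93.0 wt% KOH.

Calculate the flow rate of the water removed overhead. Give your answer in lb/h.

KOH entering = 1100×0.345 + 1030×0.177 + 1200×0.689 = 1388.6 lb/h.
All KOH reports to n2, so n2 = 1388.6/0.930 = 1493.1 lb/h.
Total feed = 3330 lb/h; overhead = 3330 − 1493.1 = 1836.9 lb/h.

1837 lb/h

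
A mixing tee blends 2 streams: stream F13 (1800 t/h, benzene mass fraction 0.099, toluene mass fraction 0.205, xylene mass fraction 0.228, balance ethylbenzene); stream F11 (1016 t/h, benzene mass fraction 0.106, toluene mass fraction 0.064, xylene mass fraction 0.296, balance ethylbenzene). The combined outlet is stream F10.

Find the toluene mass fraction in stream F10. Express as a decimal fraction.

Total flow out = 1800 + 1016 = 2816 t/h.
toluene in = 1800×0.205 + 1016×0.064 = 434.02 t/h.
toluene mass fraction in F10 = 434.02/2816 = 0.154.

0.154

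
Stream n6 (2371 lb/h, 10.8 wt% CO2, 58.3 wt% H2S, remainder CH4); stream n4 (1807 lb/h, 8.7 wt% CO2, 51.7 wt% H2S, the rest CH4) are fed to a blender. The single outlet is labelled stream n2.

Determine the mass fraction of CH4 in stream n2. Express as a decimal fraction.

Total flow out = 2371 + 1807 = 4178 lb/h.
CH4 in = 2371×0.309 + 1807×0.396 = 1448.2 lb/h.
CH4 mass fraction in n2 = 1448.2/4178 = 0.347.

0.347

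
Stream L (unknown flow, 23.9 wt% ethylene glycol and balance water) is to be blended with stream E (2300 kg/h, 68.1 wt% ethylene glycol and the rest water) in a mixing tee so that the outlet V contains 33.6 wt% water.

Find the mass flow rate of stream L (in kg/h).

Let L be the unknown flow. Total out = 2300 + L.
water balance: 733.7 + 0.761·L = 0.336·(2300 + L)
(0.761 − 0.336)·L = 0.336×2300 − 733.7 = 39.1
L = 39.1 / 0.425 = 92 kg/h

92 kg/h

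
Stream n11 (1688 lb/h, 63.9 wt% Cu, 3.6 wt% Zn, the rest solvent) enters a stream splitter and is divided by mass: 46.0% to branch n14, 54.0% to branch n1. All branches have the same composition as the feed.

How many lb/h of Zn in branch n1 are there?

Branch n1 total = 0.540×1688 = 911.52 lb/h.
Zn in n1 = 0.036×911.52 = 32.815 lb/h.

32.81 lb/h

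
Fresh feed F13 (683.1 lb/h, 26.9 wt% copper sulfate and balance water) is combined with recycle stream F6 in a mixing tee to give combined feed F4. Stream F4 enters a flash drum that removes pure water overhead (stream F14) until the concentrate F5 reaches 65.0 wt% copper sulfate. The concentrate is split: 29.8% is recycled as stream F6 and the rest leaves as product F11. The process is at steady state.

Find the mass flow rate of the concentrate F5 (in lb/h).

Overall copper sulfate balance (none leaves overhead): copper sulfate in fresh feed = copper sulfate in product, i.e. 683.1×0.269 = (1−0.298)·F5·0.650.
F5 = 183.75/(0.650×0.702) = 402.7 lb/h.

402.7 lb/h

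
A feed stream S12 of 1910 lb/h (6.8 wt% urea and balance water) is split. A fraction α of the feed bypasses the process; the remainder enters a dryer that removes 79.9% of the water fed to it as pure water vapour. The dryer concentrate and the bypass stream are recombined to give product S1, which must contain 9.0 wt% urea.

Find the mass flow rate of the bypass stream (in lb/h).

All 1910×0.068 = 129.88 lb/h of urea reaches S1, so S1 = 129.88/0.090 = 1443.1 lb/h and vapour = 466.89 lb/h.
The evaporator receives (1−α)·1910 of feed at 0.932 water and removes 0.799 of that water:
0.799×0.932×(1−α)×1910 = 466.89
(1−α) = 466.89/1422.3 = 0.3283;  α = 0.6717.
Bypass flow = 0.6717×1910 = 1283 lb/h.

1283 lb/h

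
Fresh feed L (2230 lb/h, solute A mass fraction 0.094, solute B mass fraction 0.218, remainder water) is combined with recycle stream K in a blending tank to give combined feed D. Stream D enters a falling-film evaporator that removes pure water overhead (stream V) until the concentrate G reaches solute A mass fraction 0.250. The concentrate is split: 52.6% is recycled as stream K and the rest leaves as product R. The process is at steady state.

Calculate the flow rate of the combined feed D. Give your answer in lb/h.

Overall solute A balance (none leaves overhead): solute A in fresh feed = solute A in product, i.e. 2230×0.094 = (1−0.526)·G·0.250.
G = 209.62/(0.250×0.474) = 1768.9 lb/h.
Recycle K = 0.526×1768.9 = 930.47 lb/h.
Combined feed D = 2230 + 930.47 = 3160.5 lb/h.

3160 lb/h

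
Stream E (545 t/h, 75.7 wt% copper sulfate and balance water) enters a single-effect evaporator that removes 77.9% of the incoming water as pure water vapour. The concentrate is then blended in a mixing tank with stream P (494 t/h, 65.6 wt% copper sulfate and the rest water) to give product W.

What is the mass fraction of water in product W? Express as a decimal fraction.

Vapour removed = 0.779×0.243×545 = 103.17 t/h; concentrate = 441.83 t/h.
water reaching the mixer = 29.268 (from concentrate) + 494×0.344 = 199.2 t/h.
Product flow = 441.83 + 494 = 935.83 t/h; water fraction = 0.213.

0.213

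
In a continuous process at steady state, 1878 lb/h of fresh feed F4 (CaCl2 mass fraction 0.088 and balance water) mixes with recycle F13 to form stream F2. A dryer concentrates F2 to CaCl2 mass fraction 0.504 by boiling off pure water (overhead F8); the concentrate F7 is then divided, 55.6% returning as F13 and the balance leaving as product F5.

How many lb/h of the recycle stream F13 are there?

Overall CaCl2 balance (none leaves overhead): CaCl2 in fresh feed = CaCl2 in product, i.e. 1878×0.088 = (1−0.556)·F7·0.504.
F7 = 165.26/(0.504×0.444) = 738.52 lb/h.
Recycle F13 = 0.556×738.52 = 410.62 lb/h.

410.6 lb/h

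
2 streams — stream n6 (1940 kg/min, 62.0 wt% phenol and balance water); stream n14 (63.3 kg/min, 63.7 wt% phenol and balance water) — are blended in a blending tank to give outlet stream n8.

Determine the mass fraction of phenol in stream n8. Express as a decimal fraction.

Total flow out = 1940 + 63.3 = 2003.3 kg/min.
phenol in = 1940×0.620 + 63.3×0.637 = 1243.1 kg/min.
phenol mass fraction in n8 = 1243.1/2003.3 = 0.6205.

0.6205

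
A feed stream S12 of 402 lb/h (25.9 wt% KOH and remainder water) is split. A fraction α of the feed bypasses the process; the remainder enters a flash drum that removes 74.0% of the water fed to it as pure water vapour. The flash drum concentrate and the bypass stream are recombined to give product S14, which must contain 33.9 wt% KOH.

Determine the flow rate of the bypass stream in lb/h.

229 lb/h

All 402×0.259 = 104.12 lb/h of KOH reaches S14, so S14 = 104.12/0.339 = 307.13 lb/h and vapour = 94.867 lb/h.
The evaporator receives (1−α)·402 of feed at 0.741 water and removes 0.740 of that water:
0.740×0.741×(1−α)×402 = 94.867
(1−α) = 94.867/220.43 = 0.4304;  α = 0.5696.
Bypass flow = 0.5696×402 = 228.99 lb/h.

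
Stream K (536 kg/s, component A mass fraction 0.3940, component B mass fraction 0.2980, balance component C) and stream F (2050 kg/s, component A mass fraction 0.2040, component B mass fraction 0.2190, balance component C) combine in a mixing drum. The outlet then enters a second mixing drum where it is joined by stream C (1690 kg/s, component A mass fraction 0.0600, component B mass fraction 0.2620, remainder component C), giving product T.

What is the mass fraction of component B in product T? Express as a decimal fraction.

Overall, product flow = 4276 kg/s.
component B in = 536×0.298 + 2050×0.219 + 1690×0.262 = 1051.5 kg/s.
component B fraction in T = 0.2459.

0.2459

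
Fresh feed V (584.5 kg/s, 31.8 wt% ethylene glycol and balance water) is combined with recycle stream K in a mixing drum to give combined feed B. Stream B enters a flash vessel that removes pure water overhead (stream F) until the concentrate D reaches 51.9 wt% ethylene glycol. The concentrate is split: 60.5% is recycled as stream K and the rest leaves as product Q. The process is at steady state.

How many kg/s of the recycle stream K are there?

Overall ethylene glycol balance (none leaves overhead): ethylene glycol in fresh feed = ethylene glycol in product, i.e. 584.5×0.318 = (1−0.605)·D·0.519.
D = 185.87/(0.519×0.395) = 906.67 kg/s.
Recycle K = 0.605×906.67 = 548.53 kg/s.

548.5 kg/s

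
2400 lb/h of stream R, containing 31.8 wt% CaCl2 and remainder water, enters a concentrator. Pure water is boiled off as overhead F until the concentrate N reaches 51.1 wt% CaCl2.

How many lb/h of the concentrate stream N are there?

1494 lb/h

CaCl2 is conserved: 2400×0.318 = 763.2 lb/h all reports to the concentrate.
Concentrate = 763.2/(target fraction) = 1493.5 lb/h.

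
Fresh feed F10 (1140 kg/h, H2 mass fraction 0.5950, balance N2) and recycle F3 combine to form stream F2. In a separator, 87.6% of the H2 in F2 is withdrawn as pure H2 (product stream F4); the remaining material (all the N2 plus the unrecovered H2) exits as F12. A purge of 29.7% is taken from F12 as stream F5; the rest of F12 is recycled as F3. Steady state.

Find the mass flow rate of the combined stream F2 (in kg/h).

2298 kg/h

N2 enters only via F10 and leaves only via the purge: 1140×0.405 = 0.297×(N2 in F12), and the separator passes all N2, so N2 in F2 = N2 in F12 = 1554.5 kg/h.
H2 in F2: m_A = 1140×0.595 + (1−0.297)·(1−0.876)·m_A, so m_A = 678.3/0.9128 = 743.08 kg/h.
F2 = 743.08 + 1554.5 = 2297.6 kg/h.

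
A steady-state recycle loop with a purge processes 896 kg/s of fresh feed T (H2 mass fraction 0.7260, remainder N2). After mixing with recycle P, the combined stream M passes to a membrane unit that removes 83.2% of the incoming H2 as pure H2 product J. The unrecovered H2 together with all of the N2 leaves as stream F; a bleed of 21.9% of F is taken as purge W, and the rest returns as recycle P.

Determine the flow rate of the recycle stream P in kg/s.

973.8 kg/s

N2 enters only via T and leaves only via the purge: 896×0.274 = 0.219×(N2 in F), and the membrane unit passes all N2, so N2 in M = N2 in F = 1121 kg/s.
H2 in M: m_A = 896×0.726 + (1−0.219)·(1−0.832)·m_A, so m_A = 650.5/0.8688 = 748.74 kg/s.
F = (1−0.832)×748.74 + 1121 = 1246.8 kg/s.
Recycle P = (1−0.219)×1246.8 = 973.76 kg/s.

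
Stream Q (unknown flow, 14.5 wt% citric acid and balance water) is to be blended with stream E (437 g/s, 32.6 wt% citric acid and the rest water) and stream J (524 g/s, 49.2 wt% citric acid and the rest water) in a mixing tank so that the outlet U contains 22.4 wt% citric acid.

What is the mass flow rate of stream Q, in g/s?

2342 g/s

Let Q be the unknown flow. Total out = 961 + Q.
citric acid balance: 400.27 + 0.145·Q = 0.224·(961 + Q)
(0.145 − 0.224)·Q = 0.224×961 − 400.27 = -185.01
Q = -185.01 / -0.079 = 2341.8 g/s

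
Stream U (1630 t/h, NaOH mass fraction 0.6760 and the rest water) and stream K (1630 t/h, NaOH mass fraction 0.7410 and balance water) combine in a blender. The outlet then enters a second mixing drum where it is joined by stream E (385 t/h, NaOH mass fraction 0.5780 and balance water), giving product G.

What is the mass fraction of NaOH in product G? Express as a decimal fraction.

0.6947

Overall, product flow = 3645 t/h.
NaOH in = 1630×0.676 + 1630×0.741 + 385×0.578 = 2532.2 t/h.
NaOH fraction in G = 0.6947.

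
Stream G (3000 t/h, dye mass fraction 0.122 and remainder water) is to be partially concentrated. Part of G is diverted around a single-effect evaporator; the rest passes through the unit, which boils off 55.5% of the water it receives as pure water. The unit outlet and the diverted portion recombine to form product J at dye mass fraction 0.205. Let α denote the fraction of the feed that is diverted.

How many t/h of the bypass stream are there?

All 3000×0.122 = 366 t/h of dye reaches J, so J = 366/0.205 = 1785.4 t/h and vapour = 1214.6 t/h.
The evaporator receives (1−α)·3000 of feed at 0.878 water and removes 0.555 of that water:
0.555×0.878×(1−α)×3000 = 1214.6
(1−α) = 1214.6/1461.9 = 0.8309;  α = 0.1691.
Bypass flow = 0.1691×3000 = 507.37 t/h.

507.4 t/h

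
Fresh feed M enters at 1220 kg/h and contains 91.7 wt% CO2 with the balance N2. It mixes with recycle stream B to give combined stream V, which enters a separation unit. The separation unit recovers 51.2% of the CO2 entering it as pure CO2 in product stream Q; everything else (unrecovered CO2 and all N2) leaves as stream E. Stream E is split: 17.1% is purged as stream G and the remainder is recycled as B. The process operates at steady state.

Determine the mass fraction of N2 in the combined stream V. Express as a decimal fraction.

0.240

N2 enters only via M and leaves only via the purge: 1220×0.083 = 0.171×(N2 in E), and the separation unit passes all N2, so N2 in V = N2 in E = 592.16 kg/h.
CO2 in V: m_A = 1220×0.917 + (1−0.171)·(1−0.512)·m_A, so m_A = 1118.7/0.5954 = 1878.8 kg/h.
V = 1878.8 + 592.16 = 2471 kg/h.
N2 fraction in V = 592.16/2471 = 0.240.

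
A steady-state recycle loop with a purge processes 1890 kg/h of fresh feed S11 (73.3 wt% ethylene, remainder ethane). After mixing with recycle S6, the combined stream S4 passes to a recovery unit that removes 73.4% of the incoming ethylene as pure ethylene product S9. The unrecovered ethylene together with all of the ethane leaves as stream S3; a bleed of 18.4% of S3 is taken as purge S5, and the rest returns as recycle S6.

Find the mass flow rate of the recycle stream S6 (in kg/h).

2622 kg/h

ethane enters only via S11 and leaves only via the purge: 1890×0.267 = 0.184×(ethane in S3), and the recovery unit passes all ethane, so ethane in S4 = ethane in S3 = 2742.6 kg/h.
ethylene in S4: m_A = 1890×0.733 + (1−0.184)·(1−0.734)·m_A, so m_A = 1385.4/0.7829 = 1769.4 kg/h.
S3 = (1−0.734)×1769.4 + 2742.6 = 3213.2 kg/h.
Recycle S6 = (1−0.184)×3213.2 = 2622 kg/h.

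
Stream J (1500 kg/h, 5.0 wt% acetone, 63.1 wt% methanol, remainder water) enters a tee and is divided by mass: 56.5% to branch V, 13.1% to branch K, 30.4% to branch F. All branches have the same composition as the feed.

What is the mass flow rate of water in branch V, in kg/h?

Branch V total = 0.565×1500 = 847.5 kg/h.
water in V = 0.319×847.5 = 270.35 kg/h.

270.4 kg/h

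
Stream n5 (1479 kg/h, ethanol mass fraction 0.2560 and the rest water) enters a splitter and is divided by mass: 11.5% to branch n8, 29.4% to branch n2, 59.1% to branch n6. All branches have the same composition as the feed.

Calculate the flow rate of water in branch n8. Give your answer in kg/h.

126.5 kg/h

Branch n8 total = 0.115×1479 = 170.09 kg/h.
water in n8 = 0.744×170.09 = 126.54 kg/h.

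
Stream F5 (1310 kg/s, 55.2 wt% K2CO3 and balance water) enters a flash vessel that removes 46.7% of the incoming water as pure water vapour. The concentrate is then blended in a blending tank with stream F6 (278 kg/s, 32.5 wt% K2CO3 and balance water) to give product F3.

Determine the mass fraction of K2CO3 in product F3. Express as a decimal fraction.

Vapour removed = 0.467×0.448×1310 = 274.07 kg/s; concentrate = 1035.9 kg/s.
K2CO3 reaching the mixer = 723.12 (from concentrate) + 278×0.325 = 813.47 kg/s.
Product flow = 1035.9 + 278 = 1313.9 kg/s; K2CO3 fraction = 0.619.

0.619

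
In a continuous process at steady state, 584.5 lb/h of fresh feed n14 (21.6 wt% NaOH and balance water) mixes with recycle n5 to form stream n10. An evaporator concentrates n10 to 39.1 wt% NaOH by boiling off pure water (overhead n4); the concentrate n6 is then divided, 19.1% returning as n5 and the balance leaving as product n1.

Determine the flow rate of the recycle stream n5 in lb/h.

Overall NaOH balance (none leaves overhead): NaOH in fresh feed = NaOH in product, i.e. 584.5×0.216 = (1−0.191)·n6·0.391.
n6 = 126.25/(0.391×0.809) = 399.13 lb/h.
Recycle n5 = 0.191×399.13 = 76.234 lb/h.

76.23 lb/h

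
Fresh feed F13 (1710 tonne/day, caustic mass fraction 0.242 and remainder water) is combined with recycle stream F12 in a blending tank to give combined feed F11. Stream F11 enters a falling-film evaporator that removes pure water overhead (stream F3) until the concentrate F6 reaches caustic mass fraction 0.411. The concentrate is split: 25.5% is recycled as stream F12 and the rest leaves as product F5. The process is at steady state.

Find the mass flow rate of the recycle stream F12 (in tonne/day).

344.6 tonne/day

Overall caustic balance (none leaves overhead): caustic in fresh feed = caustic in product, i.e. 1710×0.242 = (1−0.255)·F6·0.411.
F6 = 413.82/(0.411×0.745) = 1351.5 tonne/day.
Recycle F12 = 0.255×1351.5 = 344.63 tonne/day.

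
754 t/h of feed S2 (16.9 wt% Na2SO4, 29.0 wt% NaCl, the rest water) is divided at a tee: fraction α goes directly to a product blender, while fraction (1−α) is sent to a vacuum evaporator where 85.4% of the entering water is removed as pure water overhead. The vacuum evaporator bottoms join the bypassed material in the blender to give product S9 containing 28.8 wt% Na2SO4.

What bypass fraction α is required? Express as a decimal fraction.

0.106

All 754×0.169 = 127.43 t/h of Na2SO4 reaches S9, so S9 = 127.43/0.288 = 442.45 t/h and vapour = 311.55 t/h.
The evaporator receives (1−α)·754 of feed at 0.541 water and removes 0.854 of that water:
0.854×0.541×(1−α)×754 = 311.55
(1−α) = 311.55/348.36 = 0.8943;  α = 0.1057.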